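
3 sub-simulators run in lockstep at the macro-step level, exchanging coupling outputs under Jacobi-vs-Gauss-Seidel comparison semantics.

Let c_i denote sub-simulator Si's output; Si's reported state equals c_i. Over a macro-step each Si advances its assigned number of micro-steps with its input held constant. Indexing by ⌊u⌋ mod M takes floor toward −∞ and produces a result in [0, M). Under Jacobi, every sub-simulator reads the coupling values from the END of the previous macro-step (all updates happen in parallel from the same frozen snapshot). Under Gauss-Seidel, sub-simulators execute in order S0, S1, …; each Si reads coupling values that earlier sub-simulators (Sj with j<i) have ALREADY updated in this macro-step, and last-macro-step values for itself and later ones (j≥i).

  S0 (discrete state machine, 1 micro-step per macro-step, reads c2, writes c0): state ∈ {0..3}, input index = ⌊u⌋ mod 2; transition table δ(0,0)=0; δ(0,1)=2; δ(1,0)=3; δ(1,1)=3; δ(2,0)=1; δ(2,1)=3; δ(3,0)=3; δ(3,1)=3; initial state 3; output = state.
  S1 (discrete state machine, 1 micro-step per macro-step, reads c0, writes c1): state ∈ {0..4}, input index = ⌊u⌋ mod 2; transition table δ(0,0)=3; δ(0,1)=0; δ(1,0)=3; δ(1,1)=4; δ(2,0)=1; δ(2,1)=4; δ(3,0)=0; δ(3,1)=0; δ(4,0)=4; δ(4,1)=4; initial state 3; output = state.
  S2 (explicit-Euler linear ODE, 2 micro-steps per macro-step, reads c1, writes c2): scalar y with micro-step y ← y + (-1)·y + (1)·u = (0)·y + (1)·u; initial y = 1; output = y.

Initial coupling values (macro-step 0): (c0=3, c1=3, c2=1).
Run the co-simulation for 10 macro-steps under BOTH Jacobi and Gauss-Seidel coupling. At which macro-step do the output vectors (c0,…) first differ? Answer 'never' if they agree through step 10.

[Jacobi] macro 1: S0 reads c2=1 → after 1×micro: 3; S1 reads c0=3 → after 1×micro: 0; S2 reads c1=3 → after 2×micro: 3 ⇒ (c0=3, c1=0, c2=3)
[Jacobi] macro 2: S0 reads c2=3 → after 1×micro: 3; S1 reads c0=3 → after 1×micro: 0; S2 reads c1=0 → after 2×micro: 0 ⇒ (c0=3, c1=0, c2=0)
[Jacobi] macro 3: S0 reads c2=0 → after 1×micro: 3; S1 reads c0=3 → after 1×micro: 0; S2 reads c1=0 → after 2×micro: 0 ⇒ (c0=3, c1=0, c2=0)
[Jacobi] macro 4: S0 reads c2=0 → after 1×micro: 3; S1 reads c0=3 → after 1×micro: 0; S2 reads c1=0 → after 2×micro: 0 ⇒ (c0=3, c1=0, c2=0)
[Jacobi] macro 5: S0 reads c2=0 → after 1×micro: 3; S1 reads c0=3 → after 1×micro: 0; S2 reads c1=0 → after 2×micro: 0 ⇒ (c0=3, c1=0, c2=0)
[Jacobi] macro 6: S0 reads c2=0 → after 1×micro: 3; S1 reads c0=3 → after 1×micro: 0; S2 reads c1=0 → after 2×micro: 0 ⇒ (c0=3, c1=0, c2=0)
[Jacobi] macro 7: S0 reads c2=0 → after 1×micro: 3; S1 reads c0=3 → after 1×micro: 0; S2 reads c1=0 → after 2×micro: 0 ⇒ (c0=3, c1=0, c2=0)
[Jacobi] macro 8: S0 reads c2=0 → after 1×micro: 3; S1 reads c0=3 → after 1×micro: 0; S2 reads c1=0 → after 2×micro: 0 ⇒ (c0=3, c1=0, c2=0)
[Jacobi] macro 9: S0 reads c2=0 → after 1×micro: 3; S1 reads c0=3 → after 1×micro: 0; S2 reads c1=0 → after 2×micro: 0 ⇒ (c0=3, c1=0, c2=0)
[Jacobi] macro 10: S0 reads c2=0 → after 1×micro: 3; S1 reads c0=3 → after 1×micro: 0; S2 reads c1=0 → after 2×micro: 0 ⇒ (c0=3, c1=0, c2=0)
[Gauss-Seidel] macro 1: S0 reads c2=1 → after 1×micro: 3; S1 reads c0=3 → after 1×micro: 0; S2 reads c1=0 → after 2×micro: 0 ⇒ (c0=3, c1=0, c2=0)
[Gauss-Seidel] macro 2: S0 reads c2=0 → after 1×micro: 3; S1 reads c0=3 → after 1×micro: 0; S2 reads c1=0 → after 2×micro: 0 ⇒ (c0=3, c1=0, c2=0)
[Gauss-Seidel] macro 3: S0 reads c2=0 → after 1×micro: 3; S1 reads c0=3 → after 1×micro: 0; S2 reads c1=0 → after 2×micro: 0 ⇒ (c0=3, c1=0, c2=0)
[Gauss-Seidel] macro 4: S0 reads c2=0 → after 1×micro: 3; S1 reads c0=3 → after 1×micro: 0; S2 reads c1=0 → after 2×micro: 0 ⇒ (c0=3, c1=0, c2=0)
[Gauss-Seidel] macro 5: S0 reads c2=0 → after 1×micro: 3; S1 reads c0=3 → after 1×micro: 0; S2 reads c1=0 → after 2×micro: 0 ⇒ (c0=3, c1=0, c2=0)
[Gauss-Seidel] macro 6: S0 reads c2=0 → after 1×micro: 3; S1 reads c0=3 → after 1×micro: 0; S2 reads c1=0 → after 2×micro: 0 ⇒ (c0=3, c1=0, c2=0)
[Gauss-Seidel] macro 7: S0 reads c2=0 → after 1×micro: 3; S1 reads c0=3 → after 1×micro: 0; S2 reads c1=0 → after 2×micro: 0 ⇒ (c0=3, c1=0, c2=0)
[Gauss-Seidel] macro 8: S0 reads c2=0 → after 1×micro: 3; S1 reads c0=3 → after 1×micro: 0; S2 reads c1=0 → after 2×micro: 0 ⇒ (c0=3, c1=0, c2=0)
[Gauss-Seidel] macro 9: S0 reads c2=0 → after 1×micro: 3; S1 reads c0=3 → after 1×micro: 0; S2 reads c1=0 → after 2×micro: 0 ⇒ (c0=3, c1=0, c2=0)
[Gauss-Seidel] macro 10: S0 reads c2=0 → after 1×micro: 3; S1 reads c0=3 → after 1×micro: 0; S2 reads c1=0 → after 2×micro: 0 ⇒ (c0=3, c1=0, c2=0)

first divergence at macro-step: 1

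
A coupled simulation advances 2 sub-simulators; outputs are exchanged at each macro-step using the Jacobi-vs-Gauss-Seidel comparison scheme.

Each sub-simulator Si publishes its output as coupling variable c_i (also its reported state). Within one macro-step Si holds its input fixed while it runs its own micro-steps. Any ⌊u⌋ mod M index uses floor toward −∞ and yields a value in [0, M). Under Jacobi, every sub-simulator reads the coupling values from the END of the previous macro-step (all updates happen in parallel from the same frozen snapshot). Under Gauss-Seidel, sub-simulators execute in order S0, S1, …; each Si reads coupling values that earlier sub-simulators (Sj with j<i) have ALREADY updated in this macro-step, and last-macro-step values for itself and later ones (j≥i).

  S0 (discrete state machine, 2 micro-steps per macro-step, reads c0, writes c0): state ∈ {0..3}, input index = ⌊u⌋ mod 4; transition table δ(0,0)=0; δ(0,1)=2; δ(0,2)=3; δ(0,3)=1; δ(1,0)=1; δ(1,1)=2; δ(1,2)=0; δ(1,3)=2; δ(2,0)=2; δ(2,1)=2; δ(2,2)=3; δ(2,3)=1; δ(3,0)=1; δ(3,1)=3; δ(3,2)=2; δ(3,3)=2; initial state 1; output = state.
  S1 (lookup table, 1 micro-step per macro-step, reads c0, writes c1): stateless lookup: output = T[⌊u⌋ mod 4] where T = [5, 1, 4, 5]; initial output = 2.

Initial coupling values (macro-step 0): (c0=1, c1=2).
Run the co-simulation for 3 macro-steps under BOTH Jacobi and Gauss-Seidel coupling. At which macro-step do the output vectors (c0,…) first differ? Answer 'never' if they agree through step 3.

first divergence at macro-step: 1

[Jacobi] macro 1: S0 reads c0=1 → after 2×micro: 2; S1 reads c0=1 → after 1×micro: 1 ⇒ (c0=2, c1=1)
[Jacobi] macro 2: S0 reads c0=2 → after 2×micro: 2; S1 reads c0=2 → after 1×micro: 4 ⇒ (c0=2, c1=4)
[Jacobi] macro 3: S0 reads c0=2 → after 2×micro: 2; S1 reads c0=2 → after 1×micro: 4 ⇒ (c0=2, c1=4)
[Gauss-Seidel] macro 1: S0 reads c0=1 → after 2×micro: 2; S1 reads c0=2 → after 1×micro: 4 ⇒ (c0=2, c1=4)
[Gauss-Seidel] macro 2: S0 reads c0=2 → after 2×micro: 2; S1 reads c0=2 → after 1×micro: 4 ⇒ (c0=2, c1=4)
[Gauss-Seidel] macro 3: S0 reads c0=2 → after 2×micro: 2; S1 reads c0=2 → after 1×micro: 4 ⇒ (c0=2, c1=4)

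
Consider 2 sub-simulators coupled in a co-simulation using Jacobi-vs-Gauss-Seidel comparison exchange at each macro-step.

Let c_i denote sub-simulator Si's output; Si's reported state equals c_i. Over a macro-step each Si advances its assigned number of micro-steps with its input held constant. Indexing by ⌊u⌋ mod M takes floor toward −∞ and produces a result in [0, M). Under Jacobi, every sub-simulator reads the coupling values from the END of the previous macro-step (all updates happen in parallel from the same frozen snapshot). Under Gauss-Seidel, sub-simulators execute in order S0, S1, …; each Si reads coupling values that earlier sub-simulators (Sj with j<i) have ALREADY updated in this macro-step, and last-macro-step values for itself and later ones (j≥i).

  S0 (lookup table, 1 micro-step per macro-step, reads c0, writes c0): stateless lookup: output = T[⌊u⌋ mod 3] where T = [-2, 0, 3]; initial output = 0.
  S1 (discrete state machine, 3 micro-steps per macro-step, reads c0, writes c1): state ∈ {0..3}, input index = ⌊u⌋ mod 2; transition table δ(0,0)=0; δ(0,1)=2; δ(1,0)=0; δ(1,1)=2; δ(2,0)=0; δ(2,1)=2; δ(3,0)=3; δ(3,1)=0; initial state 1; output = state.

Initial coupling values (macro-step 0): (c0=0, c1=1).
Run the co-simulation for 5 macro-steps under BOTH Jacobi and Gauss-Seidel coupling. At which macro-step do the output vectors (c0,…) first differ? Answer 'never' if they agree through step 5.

first divergence at macro-step: never

[Jacobi] macro 1: S0 reads c0=0 → after 1×micro: -2; S1 reads c0=0 → after 3×micro: 0 ⇒ (c0=-2, c1=0)
[Jacobi] macro 2: S0 reads c0=-2 → after 1×micro: 0; S1 reads c0=-2 → after 3×micro: 0 ⇒ (c0=0, c1=0)
[Jacobi] macro 3: S0 reads c0=0 → after 1×micro: -2; S1 reads c0=0 → after 3×micro: 0 ⇒ (c0=-2, c1=0)
[Jacobi] macro 4: S0 reads c0=-2 → after 1×micro: 0; S1 reads c0=-2 → after 3×micro: 0 ⇒ (c0=0, c1=0)
[Jacobi] macro 5: S0 reads c0=0 → after 1×micro: -2; S1 reads c0=0 → after 3×micro: 0 ⇒ (c0=-2, c1=0)
[Gauss-Seidel] macro 1: S0 reads c0=0 → after 1×micro: -2; S1 reads c0=-2 → after 3×micro: 0 ⇒ (c0=-2, c1=0)
[Gauss-Seidel] macro 2: S0 reads c0=-2 → after 1×micro: 0; S1 reads c0=0 → after 3×micro: 0 ⇒ (c0=0, c1=0)
[Gauss-Seidel] macro 3: S0 reads c0=0 → after 1×micro: -2; S1 reads c0=-2 → after 3×micro: 0 ⇒ (c0=-2, c1=0)
[Gauss-Seidel] macro 4: S0 reads c0=-2 → after 1×micro: 0; S1 reads c0=0 → after 3×micro: 0 ⇒ (c0=0, c1=0)
[Gauss-Seidel] macro 5: S0 reads c0=0 → after 1×micro: -2; S1 reads c0=-2 → after 3×micro: 0 ⇒ (c0=-2, c1=0)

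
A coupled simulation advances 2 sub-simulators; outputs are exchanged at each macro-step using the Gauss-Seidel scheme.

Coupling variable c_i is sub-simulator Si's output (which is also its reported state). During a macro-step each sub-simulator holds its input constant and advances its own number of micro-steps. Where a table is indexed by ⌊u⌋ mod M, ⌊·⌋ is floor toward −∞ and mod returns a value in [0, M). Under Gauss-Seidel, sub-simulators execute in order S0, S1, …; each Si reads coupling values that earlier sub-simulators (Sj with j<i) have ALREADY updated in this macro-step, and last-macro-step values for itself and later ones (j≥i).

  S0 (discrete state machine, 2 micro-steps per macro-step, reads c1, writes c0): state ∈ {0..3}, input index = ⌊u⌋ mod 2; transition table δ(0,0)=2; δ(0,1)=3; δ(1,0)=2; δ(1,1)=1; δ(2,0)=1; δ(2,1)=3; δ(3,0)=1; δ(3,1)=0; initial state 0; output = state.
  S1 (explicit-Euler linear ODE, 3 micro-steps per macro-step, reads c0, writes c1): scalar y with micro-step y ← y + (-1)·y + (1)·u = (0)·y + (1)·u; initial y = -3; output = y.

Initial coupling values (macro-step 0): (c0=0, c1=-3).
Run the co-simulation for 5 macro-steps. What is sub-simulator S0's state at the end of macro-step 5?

macro 1: S0 reads c1=-3 → after 2×micro: 0; S1 reads c0=0 → after 3×micro: 0 ⇒ (c0=0, c1=0)
macro 2: S0 reads c1=0 → after 2×micro: 1; S1 reads c0=1 → after 3×micro: 1 ⇒ (c0=1, c1=1)
macro 3: S0 reads c1=1 → after 2×micro: 1; S1 reads c0=1 → after 3×micro: 1 ⇒ (c0=1, c1=1)
macro 4: S0 reads c1=1 → after 2×micro: 1; S1 reads c0=1 → after 3×micro: 1 ⇒ (c0=1, c1=1)
macro 5: S0 reads c1=1 → after 2×micro: 1; S1 reads c0=1 → after 3×micro: 1 ⇒ (c0=1, c1=1)

S0 state at macro-step 5 = 1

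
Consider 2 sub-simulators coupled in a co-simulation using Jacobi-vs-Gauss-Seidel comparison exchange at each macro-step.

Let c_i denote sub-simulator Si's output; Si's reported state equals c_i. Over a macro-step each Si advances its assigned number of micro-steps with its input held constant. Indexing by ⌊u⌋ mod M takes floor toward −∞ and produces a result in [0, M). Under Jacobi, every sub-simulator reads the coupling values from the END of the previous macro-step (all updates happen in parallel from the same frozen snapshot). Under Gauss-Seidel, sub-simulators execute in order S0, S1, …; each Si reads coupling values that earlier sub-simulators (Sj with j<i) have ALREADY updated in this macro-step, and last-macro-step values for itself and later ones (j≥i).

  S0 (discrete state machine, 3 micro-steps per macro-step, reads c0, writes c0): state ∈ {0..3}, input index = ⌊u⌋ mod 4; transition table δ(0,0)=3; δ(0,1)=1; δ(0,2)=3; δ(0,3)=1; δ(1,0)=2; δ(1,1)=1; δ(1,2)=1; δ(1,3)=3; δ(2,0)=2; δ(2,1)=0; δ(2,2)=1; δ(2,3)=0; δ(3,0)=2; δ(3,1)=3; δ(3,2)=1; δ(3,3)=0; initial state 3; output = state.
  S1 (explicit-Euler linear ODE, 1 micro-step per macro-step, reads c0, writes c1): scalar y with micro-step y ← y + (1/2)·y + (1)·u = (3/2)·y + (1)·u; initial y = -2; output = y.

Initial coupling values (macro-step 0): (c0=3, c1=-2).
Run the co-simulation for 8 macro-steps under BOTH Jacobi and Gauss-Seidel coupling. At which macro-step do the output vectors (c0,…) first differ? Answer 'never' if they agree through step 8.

[Jacobi] macro 1: S0 reads c0=3 → after 3×micro: 3; S1 reads c0=3 → after 1×micro: 0 ⇒ (c0=3, c1=0)
[Jacobi] macro 2: S0 reads c0=3 → after 3×micro: 3; S1 reads c0=3 → after 1×micro: 3 ⇒ (c0=3, c1=3)
[Jacobi] macro 3: S0 reads c0=3 → after 3×micro: 3; S1 reads c0=3 → after 1×micro: 15/2 ⇒ (c0=3, c1=15/2)
[Jacobi] macro 4: S0 reads c0=3 → after 3×micro: 3; S1 reads c0=3 → after 1×micro: 57/4 ⇒ (c0=3, c1=57/4)
[Jacobi] macro 5: S0 reads c0=3 → after 3×micro: 3; S1 reads c0=3 → after 1×micro: 195/8 ⇒ (c0=3, c1=195/8)
[Jacobi] macro 6: S0 reads c0=3 → after 3×micro: 3; S1 reads c0=3 → after 1×micro: 633/16 ⇒ (c0=3, c1=633/16)
[Jacobi] macro 7: S0 reads c0=3 → after 3×micro: 3; S1 reads c0=3 → after 1×micro: 1995/32 ⇒ (c0=3, c1=1995/32)
[Jacobi] macro 8: S0 reads c0=3 → after 3×micro: 3; S1 reads c0=3 → after 1×micro: 6177/64 ⇒ (c0=3, c1=6177/64)
[Gauss-Seidel] macro 1: S0 reads c0=3 → after 3×micro: 3; S1 reads c0=3 → after 1×micro: 0 ⇒ (c0=3, c1=0)
[Gauss-Seidel] macro 2: S0 reads c0=3 → after 3×micro: 3; S1 reads c0=3 → after 1×micro: 3 ⇒ (c0=3, c1=3)
[Gauss-Seidel] macro 3: S0 reads c0=3 → after 3×micro: 3; S1 reads c0=3 → after 1×micro: 15/2 ⇒ (c0=3, c1=15/2)
[Gauss-Seidel] macro 4: S0 reads c0=3 → after 3×micro: 3; S1 reads c0=3 → after 1×micro: 57/4 ⇒ (c0=3, c1=57/4)
[Gauss-Seidel] macro 5: S0 reads c0=3 → after 3×micro: 3; S1 reads c0=3 → after 1×micro: 195/8 ⇒ (c0=3, c1=195/8)
[Gauss-Seidel] macro 6: S0 reads c0=3 → after 3×micro: 3; S1 reads c0=3 → after 1×micro: 633/16 ⇒ (c0=3, c1=633/16)
[Gauss-Seidel] macro 7: S0 reads c0=3 → after 3×micro: 3; S1 reads c0=3 → after 1×micro: 1995/32 ⇒ (c0=3, c1=1995/32)
[Gauss-Seidel] macro 8: S0 reads c0=3 → after 3×micro: 3; S1 reads c0=3 → after 1×micro: 6177/64 ⇒ (c0=3, c1=6177/64)

first divergence at macro-step: never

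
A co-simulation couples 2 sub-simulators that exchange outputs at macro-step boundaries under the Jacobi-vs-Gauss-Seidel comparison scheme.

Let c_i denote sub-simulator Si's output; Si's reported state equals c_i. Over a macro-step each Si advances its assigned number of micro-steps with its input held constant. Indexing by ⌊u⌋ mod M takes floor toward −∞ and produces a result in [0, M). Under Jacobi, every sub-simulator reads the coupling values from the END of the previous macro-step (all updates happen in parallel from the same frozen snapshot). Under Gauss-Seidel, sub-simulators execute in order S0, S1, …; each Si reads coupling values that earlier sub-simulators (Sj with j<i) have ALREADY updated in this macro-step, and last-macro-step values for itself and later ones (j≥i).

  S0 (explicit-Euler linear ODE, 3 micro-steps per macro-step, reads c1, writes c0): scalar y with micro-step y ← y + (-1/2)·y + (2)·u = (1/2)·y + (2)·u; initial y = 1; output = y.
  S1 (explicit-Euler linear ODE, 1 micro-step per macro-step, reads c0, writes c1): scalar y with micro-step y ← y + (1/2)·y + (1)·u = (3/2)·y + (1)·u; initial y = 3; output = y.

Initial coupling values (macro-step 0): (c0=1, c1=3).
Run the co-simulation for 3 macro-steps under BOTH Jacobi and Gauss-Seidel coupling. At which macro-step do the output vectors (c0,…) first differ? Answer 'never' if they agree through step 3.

first divergence at macro-step: 1

[Jacobi] macro 1: S0 reads c1=3 → after 3×micro: 85/8; S1 reads c0=1 → after 1×micro: 11/2 ⇒ (c0=85/8, c1=11/2)
[Jacobi] macro 2: S0 reads c1=11/2 → after 3×micro: 1317/64; S1 reads c0=85/8 → after 1×micro: 151/8 ⇒ (c0=1317/64, c1=151/8)
[Jacobi] macro 3: S0 reads c1=151/8 → after 3×micro: 35141/512; S1 reads c0=1317/64 → after 1×micro: 3129/64 ⇒ (c0=35141/512, c1=3129/64)
[Gauss-Seidel] macro 1: S0 reads c1=3 → after 3×micro: 85/8; S1 reads c0=85/8 → after 1×micro: 121/8 ⇒ (c0=85/8, c1=121/8)
[Gauss-Seidel] macro 2: S0 reads c1=121/8 → after 3×micro: 3473/64; S1 reads c0=3473/64 → after 1×micro: 4925/64 ⇒ (c0=3473/64, c1=4925/64)
[Gauss-Seidel] macro 3: S0 reads c1=4925/64 → after 3×micro: 141373/512; S1 reads c0=141373/512 → after 1×micro: 200473/512 ⇒ (c0=141373/512, c1=200473/512)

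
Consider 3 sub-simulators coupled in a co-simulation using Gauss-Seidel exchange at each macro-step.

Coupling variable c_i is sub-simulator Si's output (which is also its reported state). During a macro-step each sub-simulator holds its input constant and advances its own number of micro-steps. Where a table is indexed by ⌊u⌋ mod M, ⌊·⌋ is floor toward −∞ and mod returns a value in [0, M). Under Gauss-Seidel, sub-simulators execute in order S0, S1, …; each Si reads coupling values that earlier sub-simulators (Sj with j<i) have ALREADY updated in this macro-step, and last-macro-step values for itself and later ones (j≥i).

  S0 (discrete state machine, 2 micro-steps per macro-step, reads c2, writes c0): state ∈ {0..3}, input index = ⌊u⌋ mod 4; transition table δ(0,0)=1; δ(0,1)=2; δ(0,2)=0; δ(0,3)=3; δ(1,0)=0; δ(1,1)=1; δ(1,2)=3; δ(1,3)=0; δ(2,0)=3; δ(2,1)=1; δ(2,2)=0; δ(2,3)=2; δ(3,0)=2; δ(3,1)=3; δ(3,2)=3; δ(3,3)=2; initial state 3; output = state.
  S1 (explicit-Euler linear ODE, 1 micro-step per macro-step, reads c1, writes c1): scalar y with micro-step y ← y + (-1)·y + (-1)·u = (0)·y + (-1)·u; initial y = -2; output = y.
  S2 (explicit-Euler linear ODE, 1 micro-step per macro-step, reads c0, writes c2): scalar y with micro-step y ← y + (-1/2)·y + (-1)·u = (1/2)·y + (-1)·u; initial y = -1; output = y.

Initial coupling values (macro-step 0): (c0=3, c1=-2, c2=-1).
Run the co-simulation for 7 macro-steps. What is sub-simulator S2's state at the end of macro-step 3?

S2 state at macro-step 3 = -17/8

macro 1: S0 reads c2=-1 → after 2×micro: 2; S1 reads c1=-2 → after 1×micro: 2; S2 reads c0=2 → after 1×micro: -5/2 ⇒ (c0=2, c1=2, c2=-5/2)
macro 2: S0 reads c2=-5/2 → after 2×micro: 1; S1 reads c1=2 → after 1×micro: -2; S2 reads c0=1 → after 1×micro: -9/4 ⇒ (c0=1, c1=-2, c2=-9/4)
macro 3: S0 reads c2=-9/4 → after 2×micro: 1; S1 reads c1=-2 → after 1×micro: 2; S2 reads c0=1 → after 1×micro: -17/8 ⇒ (c0=1, c1=2, c2=-17/8)
macro 4: S0 reads c2=-17/8 → after 2×micro: 1; S1 reads c1=2 → after 1×micro: -2; S2 reads c0=1 → after 1×micro: -33/16 ⇒ (c0=1, c1=-2, c2=-33/16)
macro 5: S0 reads c2=-33/16 → after 2×micro: 1; S1 reads c1=-2 → after 1×micro: 2; S2 reads c0=1 → after 1×micro: -65/32 ⇒ (c0=1, c1=2, c2=-65/32)
macro 6: S0 reads c2=-65/32 → after 2×micro: 1; S1 reads c1=2 → after 1×micro: -2; S2 reads c0=1 → after 1×micro: -129/64 ⇒ (c0=1, c1=-2, c2=-129/64)
macro 7: S0 reads c2=-129/64 → after 2×micro: 1; S1 reads c1=-2 → after 1×micro: 2; S2 reads c0=1 → after 1×micro: -257/128 ⇒ (c0=1, c1=2, c2=-257/128)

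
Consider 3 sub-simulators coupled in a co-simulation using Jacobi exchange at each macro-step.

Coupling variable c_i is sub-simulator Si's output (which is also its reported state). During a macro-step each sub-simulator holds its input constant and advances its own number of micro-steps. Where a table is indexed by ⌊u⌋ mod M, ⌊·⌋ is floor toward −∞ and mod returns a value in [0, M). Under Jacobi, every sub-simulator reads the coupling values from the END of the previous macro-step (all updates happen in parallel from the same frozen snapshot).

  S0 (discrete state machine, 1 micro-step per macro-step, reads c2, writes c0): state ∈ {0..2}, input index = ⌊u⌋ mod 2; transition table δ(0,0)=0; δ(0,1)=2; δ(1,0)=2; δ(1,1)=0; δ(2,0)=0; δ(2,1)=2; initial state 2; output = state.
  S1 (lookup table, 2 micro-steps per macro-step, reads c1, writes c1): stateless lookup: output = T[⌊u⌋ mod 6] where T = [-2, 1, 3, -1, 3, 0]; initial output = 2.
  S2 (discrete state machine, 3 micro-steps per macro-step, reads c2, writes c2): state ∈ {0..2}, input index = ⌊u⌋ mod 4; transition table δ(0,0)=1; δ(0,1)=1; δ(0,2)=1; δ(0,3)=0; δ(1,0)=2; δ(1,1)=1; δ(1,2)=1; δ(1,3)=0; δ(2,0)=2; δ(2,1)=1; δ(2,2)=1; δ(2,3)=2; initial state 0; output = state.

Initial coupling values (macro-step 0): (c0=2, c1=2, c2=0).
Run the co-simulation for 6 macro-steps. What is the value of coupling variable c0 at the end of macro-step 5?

c0 at macro-step 5 = 2

macro 1: S0 reads c2=0 → after 1×micro: 0; S1 reads c1=2 → after 2×micro: 3; S2 reads c2=0 → after 3×micro: 2 ⇒ (c0=0, c1=3, c2=2)
macro 2: S0 reads c2=2 → after 1×micro: 0; S1 reads c1=3 → after 2×micro: -1; S2 reads c2=2 → after 3×micro: 1 ⇒ (c0=0, c1=-1, c2=1)
macro 3: S0 reads c2=1 → after 1×micro: 2; S1 reads c1=-1 → after 2×micro: 0; S2 reads c2=1 → after 3×micro: 1 ⇒ (c0=2, c1=0, c2=1)
macro 4: S0 reads c2=1 → after 1×micro: 2; S1 reads c1=0 → after 2×micro: -2; S2 reads c2=1 → after 3×micro: 1 ⇒ (c0=2, c1=-2, c2=1)
macro 5: S0 reads c2=1 → after 1×micro: 2; S1 reads c1=-2 → after 2×micro: 3; S2 reads c2=1 → after 3×micro: 1 ⇒ (c0=2, c1=3, c2=1)
macro 6: S0 reads c2=1 → after 1×micro: 2; S1 reads c1=3 → after 2×micro: -1; S2 reads c2=1 → after 3×micro: 1 ⇒ (c0=2, c1=-1, c2=1)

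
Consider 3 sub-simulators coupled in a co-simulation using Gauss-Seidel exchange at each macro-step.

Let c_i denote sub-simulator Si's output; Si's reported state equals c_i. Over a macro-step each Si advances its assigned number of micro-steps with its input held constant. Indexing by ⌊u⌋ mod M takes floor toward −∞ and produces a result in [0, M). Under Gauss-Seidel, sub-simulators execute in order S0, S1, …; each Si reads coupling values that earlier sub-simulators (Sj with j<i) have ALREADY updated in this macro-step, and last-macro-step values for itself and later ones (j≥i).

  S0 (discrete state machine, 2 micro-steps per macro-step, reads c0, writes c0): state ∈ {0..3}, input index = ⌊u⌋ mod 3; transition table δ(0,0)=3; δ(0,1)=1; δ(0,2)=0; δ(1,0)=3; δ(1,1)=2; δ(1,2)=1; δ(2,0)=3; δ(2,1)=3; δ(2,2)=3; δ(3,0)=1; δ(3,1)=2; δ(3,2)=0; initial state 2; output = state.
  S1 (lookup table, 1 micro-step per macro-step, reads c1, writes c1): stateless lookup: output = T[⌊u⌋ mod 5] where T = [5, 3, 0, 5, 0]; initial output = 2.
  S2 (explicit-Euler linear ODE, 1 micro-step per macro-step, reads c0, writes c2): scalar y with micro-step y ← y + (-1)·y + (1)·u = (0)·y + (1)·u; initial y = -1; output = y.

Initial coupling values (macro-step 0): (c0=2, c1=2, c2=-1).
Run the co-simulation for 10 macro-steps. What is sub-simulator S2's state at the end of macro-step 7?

S2 state at macro-step 7 = 3

macro 1: S0 reads c0=2 → after 2×micro: 0; S1 reads c1=2 → after 1×micro: 0; S2 reads c0=0 → after 1×micro: 0 ⇒ (c0=0, c1=0, c2=0)
macro 2: S0 reads c0=0 → after 2×micro: 1; S1 reads c1=0 → after 1×micro: 5; S2 reads c0=1 → after 1×micro: 1 ⇒ (c0=1, c1=5, c2=1)
macro 3: S0 reads c0=1 → after 2×micro: 3; S1 reads c1=5 → after 1×micro: 5; S2 reads c0=3 → after 1×micro: 3 ⇒ (c0=3, c1=5, c2=3)
macro 4: S0 reads c0=3 → after 2×micro: 3; S1 reads c1=5 → after 1×micro: 5; S2 reads c0=3 → after 1×micro: 3 ⇒ (c0=3, c1=5, c2=3)
macro 5: S0 reads c0=3 → after 2×micro: 3; S1 reads c1=5 → after 1×micro: 5; S2 reads c0=3 → after 1×micro: 3 ⇒ (c0=3, c1=5, c2=3)
macro 6: S0 reads c0=3 → after 2×micro: 3; S1 reads c1=5 → after 1×micro: 5; S2 reads c0=3 → after 1×micro: 3 ⇒ (c0=3, c1=5, c2=3)
macro 7: S0 reads c0=3 → after 2×micro: 3; S1 reads c1=5 → after 1×micro: 5; S2 reads c0=3 → after 1×micro: 3 ⇒ (c0=3, c1=5, c2=3)
macro 8: S0 reads c0=3 → after 2×micro: 3; S1 reads c1=5 → after 1×micro: 5; S2 reads c0=3 → after 1×micro: 3 ⇒ (c0=3, c1=5, c2=3)
macro 9: S0 reads c0=3 → after 2×micro: 3; S1 reads c1=5 → after 1×micro: 5; S2 reads c0=3 → after 1×micro: 3 ⇒ (c0=3, c1=5, c2=3)
macro 10: S0 reads c0=3 → after 2×micro: 3; S1 reads c1=5 → after 1×micro: 5; S2 reads c0=3 → after 1×micro: 3 ⇒ (c0=3, c1=5, c2=3)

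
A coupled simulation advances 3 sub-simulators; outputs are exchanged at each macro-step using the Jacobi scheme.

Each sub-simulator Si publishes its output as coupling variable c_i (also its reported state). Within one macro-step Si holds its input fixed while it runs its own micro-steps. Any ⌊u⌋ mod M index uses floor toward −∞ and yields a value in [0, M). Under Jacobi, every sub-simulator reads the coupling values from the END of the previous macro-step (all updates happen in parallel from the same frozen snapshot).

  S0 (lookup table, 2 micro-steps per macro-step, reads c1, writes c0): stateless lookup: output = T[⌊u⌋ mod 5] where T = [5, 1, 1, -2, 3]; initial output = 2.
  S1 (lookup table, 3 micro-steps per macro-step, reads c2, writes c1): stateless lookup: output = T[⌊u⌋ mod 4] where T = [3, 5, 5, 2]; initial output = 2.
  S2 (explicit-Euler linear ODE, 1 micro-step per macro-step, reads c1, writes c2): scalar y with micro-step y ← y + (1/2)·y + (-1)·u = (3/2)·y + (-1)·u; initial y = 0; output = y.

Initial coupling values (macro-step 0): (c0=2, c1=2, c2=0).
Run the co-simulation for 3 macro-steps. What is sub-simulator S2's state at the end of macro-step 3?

macro 1: S0 reads c1=2 → after 2×micro: 1; S1 reads c2=0 → after 3×micro: 3; S2 reads c1=2 → after 1×micro: -2 ⇒ (c0=1, c1=3, c2=-2)
macro 2: S0 reads c1=3 → after 2×micro: -2; S1 reads c2=-2 → after 3×micro: 5; S2 reads c1=3 → after 1×micro: -6 ⇒ (c0=-2, c1=5, c2=-6)
macro 3: S0 reads c1=5 → after 2×micro: 5; S1 reads c2=-6 → after 3×micro: 5; S2 reads c1=5 → after 1×micro: -14 ⇒ (c0=5, c1=5, c2=-14)

S2 state at macro-step 3 = -14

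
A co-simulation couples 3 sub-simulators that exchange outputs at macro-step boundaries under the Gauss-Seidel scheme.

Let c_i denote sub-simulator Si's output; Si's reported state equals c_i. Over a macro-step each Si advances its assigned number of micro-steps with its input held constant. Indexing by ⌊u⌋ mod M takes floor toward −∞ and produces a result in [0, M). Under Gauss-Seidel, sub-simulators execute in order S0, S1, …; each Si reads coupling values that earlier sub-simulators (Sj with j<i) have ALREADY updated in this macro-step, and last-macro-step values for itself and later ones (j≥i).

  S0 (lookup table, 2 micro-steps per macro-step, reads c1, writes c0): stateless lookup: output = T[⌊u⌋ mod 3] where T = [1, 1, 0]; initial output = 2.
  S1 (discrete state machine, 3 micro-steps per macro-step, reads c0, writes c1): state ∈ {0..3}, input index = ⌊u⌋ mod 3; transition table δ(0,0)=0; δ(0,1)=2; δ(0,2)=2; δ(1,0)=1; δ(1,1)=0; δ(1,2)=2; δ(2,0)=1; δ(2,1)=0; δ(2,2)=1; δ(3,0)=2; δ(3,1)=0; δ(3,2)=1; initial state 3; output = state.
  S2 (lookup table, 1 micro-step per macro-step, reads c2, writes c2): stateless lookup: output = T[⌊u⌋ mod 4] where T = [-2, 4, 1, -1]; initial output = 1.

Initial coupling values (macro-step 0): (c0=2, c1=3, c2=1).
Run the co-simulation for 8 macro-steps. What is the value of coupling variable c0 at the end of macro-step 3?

macro 1: S0 reads c1=3 → after 2×micro: 1; S1 reads c0=1 → after 3×micro: 0; S2 reads c2=1 → after 1×micro: 4 ⇒ (c0=1, c1=0, c2=4)
macro 2: S0 reads c1=0 → after 2×micro: 1; S1 reads c0=1 → after 3×micro: 2; S2 reads c2=4 → after 1×micro: -2 ⇒ (c0=1, c1=2, c2=-2)
macro 3: S0 reads c1=2 → after 2×micro: 0; S1 reads c0=0 → after 3×micro: 1; S2 reads c2=-2 → after 1×micro: 1 ⇒ (c0=0, c1=1, c2=1)
macro 4: S0 reads c1=1 → after 2×micro: 1; S1 reads c0=1 → after 3×micro: 0; S2 reads c2=1 → after 1×micro: 4 ⇒ (c0=1, c1=0, c2=4)
macro 5: S0 reads c1=0 → after 2×micro: 1; S1 reads c0=1 → after 3×micro: 2; S2 reads c2=4 → after 1×micro: -2 ⇒ (c0=1, c1=2, c2=-2)
macro 6: S0 reads c1=2 → after 2×micro: 0; S1 reads c0=0 → after 3×micro: 1; S2 reads c2=-2 → after 1×micro: 1 ⇒ (c0=0, c1=1, c2=1)
macro 7: S0 reads c1=1 → after 2×micro: 1; S1 reads c0=1 → after 3×micro: 0; S2 reads c2=1 → after 1×micro: 4 ⇒ (c0=1, c1=0, c2=4)
macro 8: S0 reads c1=0 → after 2×micro: 1; S1 reads c0=1 → after 3×micro: 2; S2 reads c2=4 → after 1×micro: -2 ⇒ (c0=1, c1=2, c2=-2)

c0 at macro-step 3 = 0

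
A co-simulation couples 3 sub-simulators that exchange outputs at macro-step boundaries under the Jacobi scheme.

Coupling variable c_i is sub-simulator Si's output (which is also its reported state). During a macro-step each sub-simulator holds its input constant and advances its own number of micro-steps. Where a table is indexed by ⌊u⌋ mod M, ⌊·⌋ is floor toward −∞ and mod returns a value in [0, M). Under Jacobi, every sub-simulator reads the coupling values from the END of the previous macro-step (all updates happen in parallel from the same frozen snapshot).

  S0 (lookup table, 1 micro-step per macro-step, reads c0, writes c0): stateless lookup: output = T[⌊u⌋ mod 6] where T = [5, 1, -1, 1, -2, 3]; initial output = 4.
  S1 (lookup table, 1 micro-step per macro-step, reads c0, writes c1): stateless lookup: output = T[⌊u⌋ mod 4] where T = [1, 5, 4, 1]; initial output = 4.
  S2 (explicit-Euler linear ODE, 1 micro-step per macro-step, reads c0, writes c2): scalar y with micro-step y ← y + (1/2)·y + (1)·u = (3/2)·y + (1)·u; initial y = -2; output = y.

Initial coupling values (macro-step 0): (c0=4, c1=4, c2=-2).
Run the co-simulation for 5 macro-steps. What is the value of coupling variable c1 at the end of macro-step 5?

macro 1: S0 reads c0=4 → after 1×micro: -2; S1 reads c0=4 → after 1×micro: 1; S2 reads c0=4 → after 1×micro: 1 ⇒ (c0=-2, c1=1, c2=1)
macro 2: S0 reads c0=-2 → after 1×micro: -2; S1 reads c0=-2 → after 1×micro: 4; S2 reads c0=-2 → after 1×micro: -1/2 ⇒ (c0=-2, c1=4, c2=-1/2)
macro 3: S0 reads c0=-2 → after 1×micro: -2; S1 reads c0=-2 → after 1×micro: 4; S2 reads c0=-2 → after 1×micro: -11/4 ⇒ (c0=-2, c1=4, c2=-11/4)
macro 4: S0 reads c0=-2 → after 1×micro: -2; S1 reads c0=-2 → after 1×micro: 4; S2 reads c0=-2 → after 1×micro: -49/8 ⇒ (c0=-2, c1=4, c2=-49/8)
macro 5: S0 reads c0=-2 → after 1×micro: -2; S1 reads c0=-2 → after 1×micro: 4; S2 reads c0=-2 → after 1×micro: -179/16 ⇒ (c0=-2, c1=4, c2=-179/16)

c1 at macro-step 5 = 4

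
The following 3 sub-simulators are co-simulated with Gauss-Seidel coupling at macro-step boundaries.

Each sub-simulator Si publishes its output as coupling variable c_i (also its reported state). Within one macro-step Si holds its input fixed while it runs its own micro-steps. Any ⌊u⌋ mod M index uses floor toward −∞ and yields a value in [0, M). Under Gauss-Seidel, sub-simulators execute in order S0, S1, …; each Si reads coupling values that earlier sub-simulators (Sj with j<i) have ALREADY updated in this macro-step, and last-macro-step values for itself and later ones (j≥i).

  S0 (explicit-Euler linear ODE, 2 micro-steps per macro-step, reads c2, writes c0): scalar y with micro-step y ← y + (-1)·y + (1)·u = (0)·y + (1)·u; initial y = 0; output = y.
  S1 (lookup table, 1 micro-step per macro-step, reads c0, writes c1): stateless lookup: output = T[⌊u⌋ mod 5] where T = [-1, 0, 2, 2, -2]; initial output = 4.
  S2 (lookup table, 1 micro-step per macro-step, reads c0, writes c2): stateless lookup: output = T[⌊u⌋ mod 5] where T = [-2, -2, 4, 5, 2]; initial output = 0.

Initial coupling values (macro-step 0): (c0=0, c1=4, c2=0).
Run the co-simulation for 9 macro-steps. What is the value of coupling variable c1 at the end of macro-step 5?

c1 at macro-step 5 = -1

macro 1: S0 reads c2=0 → after 2×micro: 0; S1 reads c0=0 → after 1×micro: -1; S2 reads c0=0 → after 1×micro: -2 ⇒ (c0=0, c1=-1, c2=-2)
macro 2: S0 reads c2=-2 → after 2×micro: -2; S1 reads c0=-2 → after 1×micro: 2; S2 reads c0=-2 → after 1×micro: 5 ⇒ (c0=-2, c1=2, c2=5)
macro 3: S0 reads c2=5 → after 2×micro: 5; S1 reads c0=5 → after 1×micro: -1; S2 reads c0=5 → after 1×micro: -2 ⇒ (c0=5, c1=-1, c2=-2)
macro 4: S0 reads c2=-2 → after 2×micro: -2; S1 reads c0=-2 → after 1×micro: 2; S2 reads c0=-2 → after 1×micro: 5 ⇒ (c0=-2, c1=2, c2=5)
macro 5: S0 reads c2=5 → after 2×micro: 5; S1 reads c0=5 → after 1×micro: -1; S2 reads c0=5 → after 1×micro: -2 ⇒ (c0=5, c1=-1, c2=-2)
macro 6: S0 reads c2=-2 → after 2×micro: -2; S1 reads c0=-2 → after 1×micro: 2; S2 reads c0=-2 → after 1×micro: 5 ⇒ (c0=-2, c1=2, c2=5)
macro 7: S0 reads c2=5 → after 2×micro: 5; S1 reads c0=5 → after 1×micro: -1; S2 reads c0=5 → after 1×micro: -2 ⇒ (c0=5, c1=-1, c2=-2)
macro 8: S0 reads c2=-2 → after 2×micro: -2; S1 reads c0=-2 → after 1×micro: 2; S2 reads c0=-2 → after 1×micro: 5 ⇒ (c0=-2, c1=2, c2=5)
macro 9: S0 reads c2=5 → after 2×micro: 5; S1 reads c0=5 → after 1×micro: -1; S2 reads c0=5 → after 1×micro: -2 ⇒ (c0=5, c1=-1, c2=-2)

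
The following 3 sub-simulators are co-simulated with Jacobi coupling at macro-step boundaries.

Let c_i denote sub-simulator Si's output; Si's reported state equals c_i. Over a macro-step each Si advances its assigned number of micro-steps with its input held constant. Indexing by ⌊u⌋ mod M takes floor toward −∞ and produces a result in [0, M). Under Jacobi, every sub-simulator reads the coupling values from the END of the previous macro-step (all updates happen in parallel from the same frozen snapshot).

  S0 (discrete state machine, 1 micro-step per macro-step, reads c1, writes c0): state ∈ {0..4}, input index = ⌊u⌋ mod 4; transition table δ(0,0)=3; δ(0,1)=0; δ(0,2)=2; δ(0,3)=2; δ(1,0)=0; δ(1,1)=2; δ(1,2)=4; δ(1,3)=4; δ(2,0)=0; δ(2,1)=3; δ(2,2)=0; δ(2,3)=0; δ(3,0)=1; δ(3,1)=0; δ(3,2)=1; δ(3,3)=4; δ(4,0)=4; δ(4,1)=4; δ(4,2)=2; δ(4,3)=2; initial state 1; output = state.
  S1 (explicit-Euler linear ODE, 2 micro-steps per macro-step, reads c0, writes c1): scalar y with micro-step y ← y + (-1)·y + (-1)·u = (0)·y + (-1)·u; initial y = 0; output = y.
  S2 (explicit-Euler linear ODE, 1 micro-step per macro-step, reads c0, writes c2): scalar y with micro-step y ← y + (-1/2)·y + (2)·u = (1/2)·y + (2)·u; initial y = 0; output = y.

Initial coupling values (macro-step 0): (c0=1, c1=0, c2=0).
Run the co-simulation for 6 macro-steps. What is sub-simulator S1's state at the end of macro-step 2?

S1 state at macro-step 2 = 0

macro 1: S0 reads c1=0 → after 1×micro: 0; S1 reads c0=1 → after 2×micro: -1; S2 reads c0=1 → after 1×micro: 2 ⇒ (c0=0, c1=-1, c2=2)
macro 2: S0 reads c1=-1 → after 1×micro: 2; S1 reads c0=0 → after 2×micro: 0; S2 reads c0=0 → after 1×micro: 1 ⇒ (c0=2, c1=0, c2=1)
macro 3: S0 reads c1=0 → after 1×micro: 0; S1 reads c0=2 → after 2×micro: -2; S2 reads c0=2 → after 1×micro: 9/2 ⇒ (c0=0, c1=-2, c2=9/2)
macro 4: S0 reads c1=-2 → after 1×micro: 2; S1 reads c0=0 → after 2×micro: 0; S2 reads c0=0 → after 1×micro: 9/4 ⇒ (c0=2, c1=0, c2=9/4)
macro 5: S0 reads c1=0 → after 1×micro: 0; S1 reads c0=2 → after 2×micro: -2; S2 reads c0=2 → after 1×micro: 41/8 ⇒ (c0=0, c1=-2, c2=41/8)
macro 6: S0 reads c1=-2 → after 1×micro: 2; S1 reads c0=0 → after 2×micro: 0; S2 reads c0=0 → after 1×micro: 41/16 ⇒ (c0=2, c1=0, c2=41/16)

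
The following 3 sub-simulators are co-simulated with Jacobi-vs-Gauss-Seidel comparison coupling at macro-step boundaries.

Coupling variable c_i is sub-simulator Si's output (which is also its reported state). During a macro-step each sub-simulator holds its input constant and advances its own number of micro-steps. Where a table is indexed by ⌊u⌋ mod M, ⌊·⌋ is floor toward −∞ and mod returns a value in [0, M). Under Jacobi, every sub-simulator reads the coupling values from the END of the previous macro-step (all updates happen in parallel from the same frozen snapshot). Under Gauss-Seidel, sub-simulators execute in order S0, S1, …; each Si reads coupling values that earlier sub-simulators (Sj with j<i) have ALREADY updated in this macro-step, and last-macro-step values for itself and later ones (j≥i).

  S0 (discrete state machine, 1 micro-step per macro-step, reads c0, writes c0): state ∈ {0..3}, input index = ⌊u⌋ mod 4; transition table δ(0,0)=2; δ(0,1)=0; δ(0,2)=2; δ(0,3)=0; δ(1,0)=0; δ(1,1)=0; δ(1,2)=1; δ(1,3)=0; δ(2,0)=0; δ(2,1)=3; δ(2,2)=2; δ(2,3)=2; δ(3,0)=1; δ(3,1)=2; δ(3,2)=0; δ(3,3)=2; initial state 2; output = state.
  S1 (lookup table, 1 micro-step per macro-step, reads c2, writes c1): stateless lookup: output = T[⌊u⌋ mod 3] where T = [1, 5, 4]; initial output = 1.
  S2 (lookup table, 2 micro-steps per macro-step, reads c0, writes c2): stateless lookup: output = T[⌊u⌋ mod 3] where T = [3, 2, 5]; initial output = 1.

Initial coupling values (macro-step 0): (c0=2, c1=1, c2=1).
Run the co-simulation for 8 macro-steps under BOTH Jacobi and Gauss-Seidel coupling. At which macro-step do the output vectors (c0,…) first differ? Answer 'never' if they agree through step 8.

[Jacobi] macro 1: S0 reads c0=2 → after 1×micro: 2; S1 reads c2=1 → after 1×micro: 5; S2 reads c0=2 → after 2×micro: 5 ⇒ (c0=2, c1=5, c2=5)
[Jacobi] macro 2: S0 reads c0=2 → after 1×micro: 2; S1 reads c2=5 → after 1×micro: 4; S2 reads c0=2 → after 2×micro: 5 ⇒ (c0=2, c1=4, c2=5)
[Jacobi] macro 3: S0 reads c0=2 → after 1×micro: 2; S1 reads c2=5 → after 1×micro: 4; S2 reads c0=2 → after 2×micro: 5 ⇒ (c0=2, c1=4, c2=5)
[Jacobi] macro 4: S0 reads c0=2 → after 1×micro: 2; S1 reads c2=5 → after 1×micro: 4; S2 reads c0=2 → after 2×micro: 5 ⇒ (c0=2, c1=4, c2=5)
[Jacobi] macro 5: S0 reads c0=2 → after 1×micro: 2; S1 reads c2=5 → after 1×micro: 4; S2 reads c0=2 → after 2×micro: 5 ⇒ (c0=2, c1=4, c2=5)
[Jacobi] macro 6: S0 reads c0=2 → after 1×micro: 2; S1 reads c2=5 → after 1×micro: 4; S2 reads c0=2 → after 2×micro: 5 ⇒ (c0=2, c1=4, c2=5)
[Jacobi] macro 7: S0 reads c0=2 → after 1×micro: 2; S1 reads c2=5 → after 1×micro: 4; S2 reads c0=2 → after 2×micro: 5 ⇒ (c0=2, c1=4, c2=5)
[Jacobi] macro 8: S0 reads c0=2 → after 1×micro: 2; S1 reads c2=5 → after 1×micro: 4; S2 reads c0=2 → after 2×micro: 5 ⇒ (c0=2, c1=4, c2=5)
[Gauss-Seidel] macro 1: S0 reads c0=2 → after 1×micro: 2; S1 reads c2=1 → after 1×micro: 5; S2 reads c0=2 → after 2×micro: 5 ⇒ (c0=2, c1=5, c2=5)
[Gauss-Seidel] macro 2: S0 reads c0=2 → after 1×micro: 2; S1 reads c2=5 → after 1×micro: 4; S2 reads c0=2 → after 2×micro: 5 ⇒ (c0=2, c1=4, c2=5)
[Gauss-Seidel] macro 3: S0 reads c0=2 → after 1×micro: 2; S1 reads c2=5 → after 1×micro: 4; S2 reads c0=2 → after 2×micro: 5 ⇒ (c0=2, c1=4, c2=5)
[Gauss-Seidel] macro 4: S0 reads c0=2 → after 1×micro: 2; S1 reads c2=5 → after 1×micro: 4; S2 reads c0=2 → after 2×micro: 5 ⇒ (c0=2, c1=4, c2=5)
[Gauss-Seidel] macro 5: S0 reads c0=2 → after 1×micro: 2; S1 reads c2=5 → after 1×micro: 4; S2 reads c0=2 → after 2×micro: 5 ⇒ (c0=2, c1=4, c2=5)
[Gauss-Seidel] macro 6: S0 reads c0=2 → after 1×micro: 2; S1 reads c2=5 → after 1×micro: 4; S2 reads c0=2 → after 2×micro: 5 ⇒ (c0=2, c1=4, c2=5)
[Gauss-Seidel] macro 7: S0 reads c0=2 → after 1×micro: 2; S1 reads c2=5 → after 1×micro: 4; S2 reads c0=2 → after 2×micro: 5 ⇒ (c0=2, c1=4, c2=5)
[Gauss-Seidel] macro 8: S0 reads c0=2 → after 1×micro: 2; S1 reads c2=5 → after 1×micro: 4; S2 reads c0=2 → after 2×micro: 5 ⇒ (c0=2, c1=4, c2=5)

first divergence at macro-step: never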